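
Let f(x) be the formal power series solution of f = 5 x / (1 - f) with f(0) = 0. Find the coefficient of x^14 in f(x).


Apply Lagrange inversion: f = 5 x * phi(f) with phi(t) = 1/(1 - t), so
[x^n] f = 5^n * (1/n) [t^(n-1)] phi(t)^n = 5^n * (1/n) [t^(n-1)] (1 - t)^(-n) = 5^n * (1/n) C(2n - 2, n - 1) = 5^n * C_{n-1}.
For n = 14: C_13 = C(26, 13) / 14 = 10400600/14 = 742900.
With the 5^14 = 6103515625 factor, the coefficient is 6103515625 * 742900 = 4534301757812500.

4534301757812500


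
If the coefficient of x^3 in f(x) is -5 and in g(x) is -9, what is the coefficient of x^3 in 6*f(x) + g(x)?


Scalar multiplication scales coefficients: 6 * -5 = -30.
Then add the g coefficient: -30 + -9
= -39

-39


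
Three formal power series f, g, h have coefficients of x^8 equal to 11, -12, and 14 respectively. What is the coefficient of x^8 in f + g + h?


Series addition is componentwise:
11 + -12 + 14
= 13

13


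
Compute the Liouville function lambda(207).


The Liouville function is lambda(k) = (-1)^Omega(k), where Omega(k) counts the prime factors of k with multiplicity.
Factoring: 207 = 3 * 3 * 23, so Omega(207) = 3.
lambda(207) = (-1)^3 = -1.

-1


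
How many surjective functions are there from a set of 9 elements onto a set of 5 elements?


By inclusion-exclusion on which target elements are missed, the number of surjections from an n-set onto a k-set is
surj(n, k) = sum_{j=0}^{k} (-1)^j C(k, j) (k - j)^n.
Equivalently surj(n, k) = k! * S(n, k), where S(n, k) is the Stirling number of the second kind.
For n = 9, k = 5:
S(9, 5) = 6951, so
surj = 5! * 6951 = 120 * 6951 = 834120.

834120


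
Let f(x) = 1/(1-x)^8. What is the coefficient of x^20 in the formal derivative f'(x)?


Differentiate: d/dx [ 1/(1-x)^r ] = r / (1-x)^(r+1).
Here r = 8, so f'(x) = 8 / (1-x)^9.
The expansion of 1/(1-x)^(r+1) has coefficient of x^n equal to C(n+r, r).
So the coefficient of x^20 in f'(x) is
8 * C(28, 8) = 8 * 3108105 = 24864840

24864840


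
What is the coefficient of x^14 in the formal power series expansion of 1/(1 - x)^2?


The negative binomial / multiset identity is
1/(1 - x)^r = sum_{k>=0} C(k + r - 1, r - 1) x^k.
Here r = 2 and k = 14, so the coefficient is
C(14 + 1, 1) = C(15, 1)
= 15

15


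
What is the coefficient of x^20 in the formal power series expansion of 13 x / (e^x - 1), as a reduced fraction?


The exponential generating function for Bernoulli numbers is
x / (e^x - 1) = sum_{k>=0} B_k x^k / k!.
So the coefficient of x^20 in 13 x / (e^x - 1) is 13 B_20 / 20!.
Computing: B_20 = -174611/330, 20! = 2432902008176640000, giving
13 * -174611/330 / 2432902008176640000 = -174611/61758281746022400000.

-174611/61758281746022400000


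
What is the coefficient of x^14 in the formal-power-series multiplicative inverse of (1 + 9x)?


The inverse is 1/(1 + 9x). Apply the geometric identity 1/(1 - y) = sum_{k>=0} y^k with y = -9x:
1/(1 + 9x) = sum_{k>=0} (-9)^k x^k.
So the coefficient of x^14 is (-9)^14 = 22876792454961.

22876792454961


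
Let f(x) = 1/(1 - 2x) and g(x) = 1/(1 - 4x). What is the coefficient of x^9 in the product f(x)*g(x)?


The coefficient of x^n in f*g is the Cauchy product: sum_{k=0}^{n} a^k * b^(n-k).
With a=2, b=4, n=9:
sum_{k=0}^{9} 2^k * 4^(9-k)
= 523776

523776


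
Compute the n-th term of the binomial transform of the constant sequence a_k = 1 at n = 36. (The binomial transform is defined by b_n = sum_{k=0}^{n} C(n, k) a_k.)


With a_k = 1 for all k, b_n = sum_{k=0}^{n} C(n, k) = 2^n by the binomial theorem.
For n = 36: 2^36 = 68719476736.

68719476736


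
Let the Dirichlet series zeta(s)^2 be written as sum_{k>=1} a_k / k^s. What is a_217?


The Dirichlet convolution of the constant function 1 with itself gives (1 * 1)(k) = sum_{d | k} 1 = d(k), the number of positive divisors of k.
Since zeta(s) = sum_{k>=1} 1/k^s, we have zeta(s)^2 = sum_{k>=1} d(k)/k^s, so a_k = d(k).
For k = 217: the divisors are 1, 7, 31, 217.
Count = 4.

4


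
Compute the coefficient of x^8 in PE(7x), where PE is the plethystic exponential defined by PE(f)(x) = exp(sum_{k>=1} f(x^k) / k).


With f(x) = 7x, the exponent is sum_{k>=1} 7 x^k / k = 7 * (-ln(1 - x)). Exponentiating:
PE(7x) = exp(-7 ln(1 - x)) = 1/(1 - x)^7.
By the negative binomial expansion, [x^n] 1/(1 - x)^7 = C(n + 6, 6).
For n = 8: C(14, 6) = 3003.

3003


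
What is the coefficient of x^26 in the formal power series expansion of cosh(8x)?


The Maclaurin series is cosh(t) = sum_{m>=0} t^(2m) / (2m)!, so substituting t = 8x, only even powers of x are nonzero, with coefficient of x^(2m) equal to 8^(2m) / (2m)!.
For x^26 the coefficient is 8^26/26! = 302231454903657293676544/403291461126605635584000000 = 36028797018963968/48076088562799171875.

36028797018963968/48076088562799171875


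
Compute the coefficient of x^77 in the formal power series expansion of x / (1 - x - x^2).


Let f(x) = sum_{k>=0} a_k x^k. Multiplying f(x) * (1 - x - x^2) = x and matching coefficients gives a_0 = 0, a_1 = 1, and a_k = a_{k-1} + a_{k-2} for k >= 2. These are the Fibonacci numbers F_k.
Iterating from F_0 = 0, F_1 = 1:
F_0=0, F_1=1, F_2=1, F_3=2, F_4=3, F_5=5, F_6=8, F_7=13, F_8=21, F_9=34, ...
F_77 = 5527939700884757.

5527939700884757


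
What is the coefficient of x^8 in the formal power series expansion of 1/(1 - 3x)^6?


The general identity 1/(1 - c x)^r = sum_{k>=0} c^k C(k + r - 1, r - 1) x^k follows by substituting y = c x into 1/(1 - y)^r = sum_{k>=0} C(k + r - 1, r - 1) y^k.
For c = 3, r = 6, k = 8:
3^8 * C(13, 5) = 6561 * 1287 = 8444007.

8444007


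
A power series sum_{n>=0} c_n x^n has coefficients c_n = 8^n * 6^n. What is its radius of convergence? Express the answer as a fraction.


By the root test (Cauchy-Hadamard), the radius is R = 1 / limsup_n |c_n|^(1/n).
Here |c_n|^(1/n) = (8^n * 6^n)^(1/n) = 8 * 6 = 48 for all n.
So R = 1/48 = 1/48.

1/48


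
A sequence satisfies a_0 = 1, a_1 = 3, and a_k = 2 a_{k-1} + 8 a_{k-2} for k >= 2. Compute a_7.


The characteristic equation is t^2 - 2 t - 8 = 0, with roots r_1 = 4 and r_2 = -2 (so c_1 = r_1 + r_2, c_2 = -r_1 r_2 as required).
One can use the closed form a_n = A r_1^n + B r_2^n, but direct iteration is more reliable:
a_0 = 1, a_1 = 3, a_2 = 14, a_3 = 52, a_4 = 216, a_5 = 848, a_6 = 3424, a_7 = 13632.
So a_7 = 13632.

13632


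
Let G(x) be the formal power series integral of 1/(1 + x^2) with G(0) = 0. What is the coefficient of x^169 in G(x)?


1/(1 + x^2) = sum_{j>=0} (-1)^j x^(2j). Integrating termwise with G(0) = 0:
G(x) = sum_{j>=0} (-1)^j x^(2j+1) / (2j+1) = arctan(x).
Only odd powers are nonzero. For x^169 write 169 = 2*84 + 1, giving
(-1)^84 / 169 = 1/169 = 1/169.

1/169


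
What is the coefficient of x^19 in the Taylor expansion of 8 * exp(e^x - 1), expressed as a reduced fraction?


exp(e^x - 1) = sum_{k>=0} Bell_k x^k / k!, where Bell_k is the k-th Bell number.
So the coefficient of x^19 is 8 * Bell_19 / 19!.
Computing: Bell_19 = 5832742205057 and 19! = 121645100408832000, giving
8 * 5832742205057/121645100408832000 = 5832742205057/15205637551104000.

5832742205057/15205637551104000


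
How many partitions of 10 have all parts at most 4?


Using the generating function (1-x)^(-1)(1-x^2)^(-1)...(1-x^4)^(-1),
the coefficient of x^10 counts these restricted partitions.
Result = 23

23


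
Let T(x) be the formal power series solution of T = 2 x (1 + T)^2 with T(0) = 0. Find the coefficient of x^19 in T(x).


Apply the Lagrange inversion formula: if T = 2 x * phi(T) with phi(t) = (1 + t)^2, then [x^n] T = 2^n * (1/n) [t^(n-1)] phi(t)^n = 2^n * (1/n) [t^(n-1)] (1 + t)^(2n) = 2^n * (1/n) C(2n, n-1).
Using the identity C(2n, n-1) = C(2n, n) * n / (n+1), the unscaled factor equals C(2n, n) / (n+1) = C_n, the n-th Catalan number.
For n = 19: C_19 = C(38, 19) / 20 = 35345263800/20 = 1767263190.
With the 2^19 = 524288 factor, the coefficient is 524288 * 1767263190 = 926554883358720.

926554883358720


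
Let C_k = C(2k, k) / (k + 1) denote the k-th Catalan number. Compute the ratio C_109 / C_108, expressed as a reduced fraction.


Using C_k = (2k)! / (k! (k+1)!), the ratio C_{k+1}/C_k simplifies to
C_{k+1}/C_k = [(2k+2)! / ((k+1)! (k+2)!)] * [k! (k+1)! / (2k)!]
 = (2k+2)(2k+1) / ((k+1)(k+2)) = 2(2k+1) / (k+2).
For k = 108: 2(2*108 + 1) / (108 + 2) = 434/110 = 217/55.

217/55


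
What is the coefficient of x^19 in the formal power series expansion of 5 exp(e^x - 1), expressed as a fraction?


exp(e^x - 1) is the exponential generating function for the Bell numbers Bell_k: exp(e^x - 1) = sum_{k>=0} Bell_k x^k / k!.
So the coefficient of x^19 in 5 exp(e^x - 1) is 5 Bell_19 / 19!.
Computing: Bell_19 = 5832742205057 and 19! = 121645100408832000, giving
5 * 5832742205057/121645100408832000 = 5832742205057/24329020081766400.

5832742205057/24329020081766400


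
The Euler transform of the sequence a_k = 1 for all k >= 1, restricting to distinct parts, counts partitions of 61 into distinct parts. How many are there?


Partitions of 61 into distinct parts can be computed via generating function.
Product (1+x)(1+x^2)(1+x^3)...
The coefficient of x^61 = 12076

12076


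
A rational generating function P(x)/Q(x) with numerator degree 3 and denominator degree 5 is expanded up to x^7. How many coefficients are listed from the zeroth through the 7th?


Expanding up to x^7 gives the coefficients for x^0, x^1, ..., x^7.
That is 7 + 1 = 8 coefficients in total.

8


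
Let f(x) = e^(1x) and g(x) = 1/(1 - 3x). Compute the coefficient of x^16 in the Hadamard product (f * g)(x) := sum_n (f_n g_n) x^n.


Expanding: f_k = 1^k/k! (from e^(1x)) and g_k = 3^k (from 1/(1 - 3x)). So the Hadamard coefficient (f * g)_k = 1^k 3^k / k! = (3)^k / k!.
For k = 16: 3^16/16! = 43046721/20922789888000 = 59049/28700672000.

59049/28700672000


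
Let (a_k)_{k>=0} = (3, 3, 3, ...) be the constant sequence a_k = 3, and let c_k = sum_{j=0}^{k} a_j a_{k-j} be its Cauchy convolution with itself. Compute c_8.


Since a_j = 3 for all j >= 0, the convolution sum becomes
c_k = sum_{j=0}^{k} 3 * 3 = 9 * (k + 1).
Equivalently, the generating function of (a_k) is 3/(1 - x) and its square is 9/(1 - x)^2 = sum_{k>=0} 9(k + 1) x^k.
For k = 8: 9 * 9 = 81.

81


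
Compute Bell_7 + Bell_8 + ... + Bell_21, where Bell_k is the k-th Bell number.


Recall Bell_k counts set partitions of a k-set (with Bell_0 = 1 by convention).
Bell_7 through Bell_21: 877, 4140, 21147, 115975, 678570, 4213597, 27644437, 190899322, 1382958545, 10480142147, 82864869804, 682076806159, 5832742205057, 51724158235372, 474869816156751
Sum = 877 + 4140 + 21147 + 115975 + 678570 + 4213597 + 27644437 + 190899322 + 1382958545 + 10480142147 + 82864869804 + 682076806159 + 5832742205057 + 51724158235372 + 474869816156751 = 533203744951900.

533203744951900


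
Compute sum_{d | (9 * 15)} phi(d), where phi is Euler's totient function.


First, 9 * 15 = 135. One classical identity is sum_{d | n} phi(d) = n (each k in [1, n] has a unique gcd with n, and among the k's with gcd(k, n) = n/d there are phi(d) of them). So the sum equals 135. We also verify directly:
Divisors of 135: 1, 3, 5, 9, 15, 27, 45, 135.
phi values: 1, 2, 4, 6, 8, 18, 24, 72.
Sum = 135.

135


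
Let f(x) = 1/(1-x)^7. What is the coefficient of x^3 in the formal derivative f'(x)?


Differentiate: d/dx [ 1/(1-x)^r ] = r / (1-x)^(r+1).
Here r = 7, so f'(x) = 7 / (1-x)^8.
The expansion of 1/(1-x)^(r+1) has coefficient of x^n equal to C(n+r, r).
So the coefficient of x^3 in f'(x) is
7 * C(10, 7) = 7 * 120 = 840

840


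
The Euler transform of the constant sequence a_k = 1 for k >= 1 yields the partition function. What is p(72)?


The Euler transform converts the sequence a_k = 1 into the number of integer partitions.
Using the recurrence or dynamic programming:
p(72) = 5392783

5392783


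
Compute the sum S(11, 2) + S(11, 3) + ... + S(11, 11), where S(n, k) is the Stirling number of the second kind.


By definition, S(n, k) counts partitions of an n-set into exactly k nonempty blocks.
Computing row n = 11 for k = 2..11:
S(11, k): 1023, 28501, 145750, 246730, 179487, 63987, 11880, 1155, 55, 1
Sum = 678569.

678569


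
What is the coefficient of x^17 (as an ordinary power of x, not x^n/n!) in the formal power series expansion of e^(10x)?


The exponential series is e^y = sum_{k>=0} y^k / k!. Substituting y = 10x gives
e^(10x) = sum_{k>=0} 10^k x^k / k!.
So the coefficient of x^n is a^n/n! with a = 10, n = 17:
10^17 / 17! = 100000000000000000/355687428096000 = 24414062500/86837751

24414062500/86837751


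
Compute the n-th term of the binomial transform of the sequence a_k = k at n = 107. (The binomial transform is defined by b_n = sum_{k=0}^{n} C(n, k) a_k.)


With a_k = k, b_n = sum_{k=0}^{n} C(n, k) k. Using k * C(n, k) = n * C(n-1, k-1) gives b_n = n * sum_{k>=1} C(n-1, k-1) = n * 2^(n-1).
For n = 107: 107 * 2^106 = 107 * 81129638414606681695789005144064 = 8680871310362914941449423550414848.

8680871310362914941449423550414848


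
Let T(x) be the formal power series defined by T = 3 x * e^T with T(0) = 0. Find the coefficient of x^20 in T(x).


Apply the Lagrange inversion formula: if T = 3 x * phi(T) with phi(t) = e^t, then
[x^n] T = 3^n * (1/n) [t^(n-1)] phi(t)^n = 3^n * (1/n) [t^(n-1)] e^(n t) = 3^n * (1/n) * n^(n-1) / (n-1)! = 3^n * n^(n-1) / n!.
When c = 1 this is the Cayley count of rooted labeled trees on n vertices, divided by n!.
For n = 20: 3^20 * 20^19 / 20! = 3486784401 * 5242880000000000000000000/2432902008176640000 = 17006112000000000000000/2263261.

17006112000000000000000/2263261


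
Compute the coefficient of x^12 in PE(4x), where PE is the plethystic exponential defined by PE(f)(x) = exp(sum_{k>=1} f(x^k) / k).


With f(x) = 4x, the exponent is sum_{k>=1} 4 x^k / k = 4 * (-ln(1 - x)). Exponentiating:
PE(4x) = exp(-4 ln(1 - x)) = 1/(1 - x)^4.
By the negative binomial expansion, [x^n] 1/(1 - x)^4 = C(n + 3, 3).
For n = 12: C(15, 3) = 455.

455


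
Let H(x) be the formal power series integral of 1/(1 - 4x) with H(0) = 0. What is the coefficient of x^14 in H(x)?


1/(1 - 4x) = sum_{k>=0} 4^k x^k. Integrating termwise with H(0) = 0:
H(x) = sum_{k>=0} 4^k x^(k+1) / (k+1) = sum_{m>=1} 4^(m-1) x^m / m.
For m = 14: 4^13/14 = 67108864/14 = 33554432/7.

33554432/7


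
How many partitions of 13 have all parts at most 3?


Using the generating function (1-x)^(-1)(1-x^2)^(-1)(1-x^3)^(-1),
the coefficient of x^13 counts these restricted partitions.
Result = 21

21


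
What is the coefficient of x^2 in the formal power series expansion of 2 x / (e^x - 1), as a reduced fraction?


The exponential generating function for Bernoulli numbers is
x / (e^x - 1) = sum_{k>=0} B_k x^k / k!.
So the coefficient of x^2 in 2 x / (e^x - 1) is 2 B_2 / 2!.
Computing: B_2 = 1/6, 2! = 2, giving
2 * 1/6 / 2 = 1/6.

1/6


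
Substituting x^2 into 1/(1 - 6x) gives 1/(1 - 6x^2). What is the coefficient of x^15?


Since 1/(1 - 6x^2) only has even powers of x,
the coefficient of x^15 (odd) is 0.

0


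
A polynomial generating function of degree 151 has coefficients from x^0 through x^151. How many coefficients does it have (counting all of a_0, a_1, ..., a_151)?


A polynomial of degree 151 takes the form a_0 + a_1 x + ... + a_151 x^151.
The number of coefficients is 151 + 1 = 152.

152


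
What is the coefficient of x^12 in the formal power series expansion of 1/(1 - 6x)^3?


The general identity 1/(1 - c x)^r = sum_{k>=0} c^k C(k + r - 1, r - 1) x^k follows by substituting y = c x into 1/(1 - y)^r = sum_{k>=0} C(k + r - 1, r - 1) y^k.
For c = 6, r = 3, k = 12:
6^12 * C(14, 2) = 2176782336 * 91 = 198087192576.

198087192576


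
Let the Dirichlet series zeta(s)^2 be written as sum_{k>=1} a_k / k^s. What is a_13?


The Dirichlet convolution of the constant function 1 with itself gives (1 * 1)(k) = sum_{d | k} 1 = d(k), the number of positive divisors of k.
Since zeta(s) = sum_{k>=1} 1/k^s, we have zeta(s)^2 = sum_{k>=1} d(k)/k^s, so a_k = d(k).
For k = 13: the divisors are 1, 13.
Count = 2.

2


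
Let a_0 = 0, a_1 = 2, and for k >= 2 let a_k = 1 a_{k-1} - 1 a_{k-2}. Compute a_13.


Iterating the recurrence forward:
a_0 = 0
a_1 = 2
a_2 = 1*2 - 1*0 = 2
a_3 = 1*2 - 1*2 = 0
a_4 = 1*0 - 1*2 = -2
a_5 = 1*-2 - 1*0 = -2
a_6 = 1*-2 - 1*-2 = 0
a_7 = 1*0 - 1*-2 = 2
a_8 = 1*2 - 1*0 = 2
a_9 = 1*2 - 1*2 = 0
a_10 = 1*0 - 1*2 = -2
a_11 = 1*-2 - 1*0 = -2
a_12 = 1*-2 - 1*-2 = 0
a_13 = 1*0 - 1*-2 = 2
So a_13 = 2.

2


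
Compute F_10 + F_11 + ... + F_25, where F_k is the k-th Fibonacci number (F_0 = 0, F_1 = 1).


Use the identity sum_{k=0}^{N} F_k = F_{N+2} - 1 (which follows from F_{k+2} - F_{k+1} = F_k). Then
sum_{k=10}^{25} F_k = (F_{27} - 1) - (F_{11} - 1) = F_{27} - F_{11}.
Computing: F_{27} = 196418, F_{11} = 89, so
Sum = 196418 - 89 = 196329.

196329


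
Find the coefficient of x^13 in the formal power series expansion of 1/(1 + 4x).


Write 1/(1 + c x) = 1/(1 - (-c) x) and apply the geometric-series identity
1/(1 - y) = sum_{k>=0} y^k to get 1/(1 + c x) = sum_{k>=0} (-c)^k x^k.
So the coefficient of x^k is (-c)^k = (-1)^k * c^k.
Here c = 4 and k = 13:
(-4)^13 = -1 * 67108864 = -67108864

-67108864


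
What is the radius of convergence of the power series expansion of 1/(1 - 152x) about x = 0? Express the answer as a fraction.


Expanding 1/(1 - 152x) = sum_{k>=0} 152^k x^k, the series converges when |152x| < 1, i.e., |x| < 1/152.
So the radius of convergence is 1/152 = 1/152.

1/152


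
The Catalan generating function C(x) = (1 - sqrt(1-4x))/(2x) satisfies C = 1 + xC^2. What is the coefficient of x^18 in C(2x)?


Substituting x -> 2x scales the n-th coefficient by 2^n, so [x^18] C(2x) = 2^18 * C_18.
C_18 = C(2*18, 18)/(19) = 9075135300/19 = 477638700.
So 2^18 * 477638700 = 262144 * 477638700 = 125210119372800.

125210119372800


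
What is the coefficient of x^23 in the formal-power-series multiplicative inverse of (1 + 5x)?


The inverse is 1/(1 + 5x). Apply the geometric identity 1/(1 - y) = sum_{k>=0} y^k with y = -5x:
1/(1 + 5x) = sum_{k>=0} (-5)^k x^k.
So the coefficient of x^23 is (-5)^23 = -11920928955078125.

-11920928955078125


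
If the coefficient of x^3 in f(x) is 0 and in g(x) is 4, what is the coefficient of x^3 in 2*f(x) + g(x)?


Scalar multiplication scales coefficients: 2 * 0 = 0.
Then add the g coefficient: 0 + 4
= 4

4


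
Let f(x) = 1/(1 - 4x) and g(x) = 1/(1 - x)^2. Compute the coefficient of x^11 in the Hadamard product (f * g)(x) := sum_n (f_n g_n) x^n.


f has coefficients f_k = 4^k. For g = 1/(1 - x)^2 the coefficient is g_k = C(k + 1, 1) = k + 1. The Hadamard coefficient is (f * g)_k = 4^k * (k + 1).
For k = 11: 4^11 * 12 = 4194304 * 12 = 50331648.

50331648


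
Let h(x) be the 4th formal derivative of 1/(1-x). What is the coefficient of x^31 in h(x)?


Differentiating 4 times: d^4/dx^4 [1/(1-x)] = 4!/(1-x)^5.
The expansion 1/(1-x)^5 = sum_{k>=0} C(k+4, 4) x^k, so the coefficient of x^n in 4!/(1-x)^5 is 4! * C(n+4, 4).
For n = 31: 24 * C(35, 4) = 24 * 52360 = 1256640

1256640


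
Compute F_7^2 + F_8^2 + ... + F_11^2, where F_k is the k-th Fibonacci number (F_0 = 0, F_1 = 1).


There is a standard identity sum_{k=0}^{N} F_k^2 = F_N * F_{N+1} (proved inductively from the telescoping relation F_k^2 = F_k F_{k+1} - F_{k-1} F_k). Then
sum_{k=7}^{11} F_k^2 = F_11 F_12 - F_6 F_7.
Computing: F_11 = 89, F_12 = 144, F_6 = 8, F_7 = 13.
Sum = 89 * 144 - 8 * 13 = 12712.

12712


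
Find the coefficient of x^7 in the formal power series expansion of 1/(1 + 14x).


Write 1/(1 + c x) = 1/(1 - (-c) x) and apply the geometric-series identity
1/(1 - y) = sum_{k>=0} y^k to get 1/(1 + c x) = sum_{k>=0} (-c)^k x^k.
So the coefficient of x^k is (-c)^k = (-1)^k * c^k.
Here c = 14 and k = 7:
(-14)^7 = -1 * 105413504 = -105413504

-105413504


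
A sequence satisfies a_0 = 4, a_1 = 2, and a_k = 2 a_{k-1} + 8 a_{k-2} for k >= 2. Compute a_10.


The characteristic equation is t^2 - 2 t - 8 = 0, with roots r_1 = 4 and r_2 = -2 (so c_1 = r_1 + r_2, c_2 = -r_1 r_2 as required).
One can use the closed form a_n = A r_1^n + B r_2^n, but direct iteration is more reliable:
a_0 = 4, a_1 = 2, a_2 = 36, a_3 = 88, a_4 = 464, a_5 = 1632, a_6 = 6976, a_7 = 27008, a_8 = 109824, a_9 = 435712, a_10 = 1750016.
So a_10 = 1750016.

1750016


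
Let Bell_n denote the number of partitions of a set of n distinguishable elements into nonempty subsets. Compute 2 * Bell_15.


Bell_15 can be computed from the Bell triangle or from Dobinski's identity Bell_n = (1/e) * sum_{k>=0} k^n / k!.
Computing Bell_15 = 1382958545.
Then 2 * 1382958545 = 2765917090.

2765917090


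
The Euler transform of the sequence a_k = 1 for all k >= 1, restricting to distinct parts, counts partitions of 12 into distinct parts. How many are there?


Partitions of 12 into distinct parts can be computed via generating function.
Product (1+x)(1+x^2)(1+x^3)...
The coefficient of x^12 = 15

15


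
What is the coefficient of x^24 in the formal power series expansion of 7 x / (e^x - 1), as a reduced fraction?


The exponential generating function for Bernoulli numbers is
x / (e^x - 1) = sum_{k>=0} B_k x^k / k!.
So the coefficient of x^24 in 7 x / (e^x - 1) is 7 B_24 / 24!.
Computing: B_24 = -236364091/2730, 24! = 620448401733239439360000, giving
7 * -236364091/2730 / 620448401733239439360000 = -236364091/241974876675963381350400000.

-236364091/241974876675963381350400000


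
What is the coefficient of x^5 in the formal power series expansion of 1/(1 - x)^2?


The expansion 1/(1 - x)^r = sum_{k>=0} C(k + r - 1, r - 1) x^k follows from the multiset / negative-binomial theorem (or from repeated differentiation of the geometric series).
For r = 2 and k = 5:
C(6, 1) = 720 / (1 * 120) = 6.

6


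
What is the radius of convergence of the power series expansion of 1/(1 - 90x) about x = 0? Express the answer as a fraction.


Expanding 1/(1 - 90x) = sum_{k>=0} 90^k x^k, the series converges when |90x| < 1, i.e., |x| < 1/90.
So the radius of convergence is 1/90 = 1/90.

1/90


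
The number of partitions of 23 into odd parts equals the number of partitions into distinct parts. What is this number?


Computing partitions of 23 into odd parts (1, 3, 5, ...):
Using the generating function prod_{k>=0} 1/(1-x^(2k+1)),
the count is 104

104


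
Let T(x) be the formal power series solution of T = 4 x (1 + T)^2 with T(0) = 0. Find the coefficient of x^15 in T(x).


Apply the Lagrange inversion formula: if T = 4 x * phi(T) with phi(t) = (1 + t)^2, then [x^n] T = 4^n * (1/n) [t^(n-1)] phi(t)^n = 4^n * (1/n) [t^(n-1)] (1 + t)^(2n) = 4^n * (1/n) C(2n, n-1).
Using the identity C(2n, n-1) = C(2n, n) * n / (n+1), the unscaled factor equals C(2n, n) / (n+1) = C_n, the n-th Catalan number.
For n = 15: C_15 = C(30, 15) / 16 = 155117520/16 = 9694845.
With the 4^15 = 1073741824 factor, the coefficient is 1073741824 * 9694845 = 10409760553697280.

10409760553697280


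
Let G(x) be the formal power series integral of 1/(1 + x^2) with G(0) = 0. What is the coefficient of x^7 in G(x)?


1/(1 + x^2) = sum_{j>=0} (-1)^j x^(2j). Integrating termwise with G(0) = 0:
G(x) = sum_{j>=0} (-1)^j x^(2j+1) / (2j+1) = arctan(x).
Only odd powers are nonzero. For x^7 write 7 = 2*3 + 1, giving
(-1)^3 / 7 = -1/7 = -1/7.

-1/7


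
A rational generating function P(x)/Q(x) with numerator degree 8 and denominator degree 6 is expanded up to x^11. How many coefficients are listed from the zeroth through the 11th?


Expanding up to x^11 gives the coefficients for x^0, x^1, ..., x^11.
That is 11 + 1 = 12 coefficients in total.

12


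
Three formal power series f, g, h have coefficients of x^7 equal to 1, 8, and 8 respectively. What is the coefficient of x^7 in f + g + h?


Series addition is componentwise:
1 + 8 + 8
= 17

17


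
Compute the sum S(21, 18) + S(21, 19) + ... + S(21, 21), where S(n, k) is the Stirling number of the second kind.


By definition, S(n, k) counts partitions of an n-set into exactly k nonempty blocks.
Computing row n = 21 for k = 18..21:
S(21, k): 1023435, 19285, 210, 1
Sum = 1042931.

1042931


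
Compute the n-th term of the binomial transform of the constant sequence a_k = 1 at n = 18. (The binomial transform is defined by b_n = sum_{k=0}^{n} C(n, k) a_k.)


With a_k = 1 for all k, b_n = sum_{k=0}^{n} C(n, k) = 2^n by the binomial theorem.
For n = 18: 2^18 = 262144.

262144


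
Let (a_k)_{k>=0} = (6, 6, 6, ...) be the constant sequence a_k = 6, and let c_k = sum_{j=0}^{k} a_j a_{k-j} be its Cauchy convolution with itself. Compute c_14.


Since a_j = 6 for all j >= 0, the convolution sum becomes
c_k = sum_{j=0}^{k} 6 * 6 = 36 * (k + 1).
Equivalently, the generating function of (a_k) is 6/(1 - x) and its square is 36/(1 - x)^2 = sum_{k>=0} 36(k + 1) x^k.
For k = 14: 36 * 15 = 540.

540


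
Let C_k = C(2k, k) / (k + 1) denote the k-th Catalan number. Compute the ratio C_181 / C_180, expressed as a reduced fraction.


Using C_k = (2k)! / (k! (k+1)!), the ratio C_{k+1}/C_k simplifies to
C_{k+1}/C_k = [(2k+2)! / ((k+1)! (k+2)!)] * [k! (k+1)! / (2k)!]
 = (2k+2)(2k+1) / ((k+1)(k+2)) = 2(2k+1) / (k+2).
For k = 180: 2(2*180 + 1) / (180 + 2) = 722/182 = 361/91.

361/91


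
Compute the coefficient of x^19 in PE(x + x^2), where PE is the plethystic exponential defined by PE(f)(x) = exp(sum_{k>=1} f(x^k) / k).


With f(x) = x + x^2, the exponent is sum_{k>=1} (x^k + x^(2k)) / k = -ln(1 - x) - ln(1 - x^2). Exponentiating:
PE(x + x^2) = 1 / ((1 - x)(1 - x^2)).
This is the generating function for partitions of n into parts of size 1 or 2. The number of 2's can be any j in 0..9, and the rest are 1's, so
[x^19] = floor(19/2) + 1 = 10.

10


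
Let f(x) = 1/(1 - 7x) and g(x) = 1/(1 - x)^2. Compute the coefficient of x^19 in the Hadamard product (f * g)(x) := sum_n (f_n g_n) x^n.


f has coefficients f_k = 7^k. For g = 1/(1 - x)^2 the coefficient is g_k = C(k + 1, 1) = k + 1. The Hadamard coefficient is (f * g)_k = 7^k * (k + 1).
For k = 19: 7^19 * 20 = 11398895185373143 * 20 = 227977903707462860.

227977903707462860


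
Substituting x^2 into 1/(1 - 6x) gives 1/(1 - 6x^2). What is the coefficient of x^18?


The coefficient of x^(2m) in 1/(1 - 6x^2) is 6^m.
With n = 18 = 2*9, the coefficient is 6^9 = 10077696.

10077696


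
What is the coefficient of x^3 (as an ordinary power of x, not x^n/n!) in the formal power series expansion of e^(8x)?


The exponential series is e^y = sum_{k>=0} y^k / k!. Substituting y = 8x gives
e^(8x) = sum_{k>=0} 8^k x^k / k!.
So the coefficient of x^n is a^n/n! with a = 8, n = 3:
8^3 / 3! = 512/6 = 256/3

256/3


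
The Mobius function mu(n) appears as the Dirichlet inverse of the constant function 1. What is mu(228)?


228 has a squared prime factor, so mu(228) = 0.
Factorization reveals a repeated prime.

0


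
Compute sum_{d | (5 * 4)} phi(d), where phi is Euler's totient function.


First, 5 * 4 = 20. One classical identity is sum_{d | n} phi(d) = n (each k in [1, n] has a unique gcd with n, and among the k's with gcd(k, n) = n/d there are phi(d) of them). So the sum equals 20. We also verify directly:
Divisors of 20: 1, 2, 4, 5, 10, 20.
phi values: 1, 1, 2, 4, 4, 8.
Sum = 20.

20


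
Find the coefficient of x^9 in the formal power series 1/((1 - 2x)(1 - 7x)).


By partial fractions or Cauchy convolution:
The coefficient equals sum_{k=0}^{9} 2^k * 7^(9-k).
= 56494845

56494845


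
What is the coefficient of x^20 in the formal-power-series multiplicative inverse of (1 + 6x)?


The inverse is 1/(1 + 6x). Apply the geometric identity 1/(1 - y) = sum_{k>=0} y^k with y = -6x:
1/(1 + 6x) = sum_{k>=0} (-6)^k x^k.
So the coefficient of x^20 is (-6)^20 = 3656158440062976.

3656158440062976


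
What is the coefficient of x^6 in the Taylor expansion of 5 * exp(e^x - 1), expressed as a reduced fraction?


exp(e^x - 1) = sum_{k>=0} Bell_k x^k / k!, where Bell_k is the k-th Bell number.
So the coefficient of x^6 is 5 * Bell_6 / 6!.
Computing: Bell_6 = 203 and 6! = 720, giving
5 * 203/720 = 203/144.

203/144


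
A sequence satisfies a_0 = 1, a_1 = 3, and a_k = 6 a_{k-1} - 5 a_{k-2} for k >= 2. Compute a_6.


The characteristic equation is t^2 - 6 t + 5 = 0, with roots r_1 = 5 and r_2 = 1 (so c_1 = r_1 + r_2, c_2 = -r_1 r_2 as required).
One can use the closed form a_n = A r_1^n + B r_2^n, but direct iteration is more reliable:
a_0 = 1, a_1 = 3, a_2 = 13, a_3 = 63, a_4 = 313, a_5 = 1563, a_6 = 7813.
So a_6 = 7813.

7813


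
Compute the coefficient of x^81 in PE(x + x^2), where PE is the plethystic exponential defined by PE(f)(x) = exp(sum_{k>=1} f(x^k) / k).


With f(x) = x + x^2, the exponent is sum_{k>=1} (x^k + x^(2k)) / k = -ln(1 - x) - ln(1 - x^2). Exponentiating:
PE(x + x^2) = 1 / ((1 - x)(1 - x^2)).
This is the generating function for partitions of n into parts of size 1 or 2. The number of 2's can be any j in 0..40, and the rest are 1's, so
[x^81] = floor(81/2) + 1 = 41.

41


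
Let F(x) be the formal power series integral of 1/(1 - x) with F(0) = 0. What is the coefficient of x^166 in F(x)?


1/(1 - x) = sum_{k>=0} x^k. Integrating termwise and using F(0) = 0 gives
F(x) = sum_{k>=0} x^(k+1) / (k+1) = sum_{m>=1} x^m / m = -ln(1 - x).
So the coefficient of x^166 is 1/166 = 1/166.

1/166


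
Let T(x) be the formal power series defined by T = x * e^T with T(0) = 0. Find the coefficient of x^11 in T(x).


Apply the Lagrange inversion formula: if T = x * phi(T) with phi(t) = e^t, then
[x^n] T = (1/n) [t^(n-1)] phi(t)^n = (1/n) [t^(n-1)] e^(n t) = (1/n) * n^(n-1) / (n-1)! = n^(n-1) / n!.
When c = 1 this is the Cayley count of rooted labeled trees on n vertices, divided by n!.
For n = 11: 11^10 / 11! = 25937424601/39916800 = 2357947691/3628800.

2357947691/3628800


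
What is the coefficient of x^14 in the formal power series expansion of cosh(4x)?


The Maclaurin series is cosh(t) = sum_{m>=0} t^(2m) / (2m)!, so substituting t = 4x, only even powers of x are nonzero, with coefficient of x^(2m) equal to 4^(2m) / (2m)!.
For x^14 the coefficient is 4^14/14! = 268435456/87178291200 = 131072/42567525.

131072/42567525


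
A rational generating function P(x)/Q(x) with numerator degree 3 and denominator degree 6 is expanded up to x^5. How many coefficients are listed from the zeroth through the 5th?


Expanding up to x^5 gives the coefficients for x^0, x^1, ..., x^5.
That is 5 + 1 = 6 coefficients in total.

6


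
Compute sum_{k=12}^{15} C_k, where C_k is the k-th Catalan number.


C_12 through C_15: 208012, 742900, 2674440, 9694845
Sum = 208012 + 742900 + 2674440 + 9694845
= 13320197

13320197


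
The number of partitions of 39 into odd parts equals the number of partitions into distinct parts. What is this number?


Computing partitions of 39 into odd parts (1, 3, 5, ...):
Using the generating function prod_{k>=0} 1/(1-x^(2k+1)),
the count is 982

982


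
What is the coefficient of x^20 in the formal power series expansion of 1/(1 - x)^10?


The negative binomial / multiset identity is
1/(1 - x)^r = sum_{k>=0} C(k + r - 1, r - 1) x^k.
Here r = 10 and k = 20, so the coefficient is
C(20 + 9, 9) = C(29, 9)
= 10015005

10015005


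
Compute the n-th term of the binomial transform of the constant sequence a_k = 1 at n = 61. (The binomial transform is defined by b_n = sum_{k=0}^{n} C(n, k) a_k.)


With a_k = 1 for all k, b_n = sum_{k=0}^{n} C(n, k) = 2^n by the binomial theorem.
For n = 61: 2^61 = 2305843009213693952.

2305843009213693952


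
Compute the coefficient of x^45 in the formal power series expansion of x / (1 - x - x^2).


Let f(x) = sum_{k>=0} a_k x^k. Multiplying f(x) * (1 - x - x^2) = x and matching coefficients gives a_0 = 0, a_1 = 1, and a_k = a_{k-1} + a_{k-2} for k >= 2. These are the Fibonacci numbers F_k.
Iterating from F_0 = 0, F_1 = 1:
F_0=0, F_1=1, F_2=1, F_3=2, F_4=3, F_5=5, F_6=8, F_7=13, F_8=21, F_9=34, ...
F_45 = 1134903170.

1134903170


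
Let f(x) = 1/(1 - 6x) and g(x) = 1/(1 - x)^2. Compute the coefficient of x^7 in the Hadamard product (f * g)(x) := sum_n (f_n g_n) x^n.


f has coefficients f_k = 6^k. For g = 1/(1 - x)^2 the coefficient is g_k = C(k + 1, 1) = k + 1. The Hadamard coefficient is (f * g)_k = 6^k * (k + 1).
For k = 7: 6^7 * 8 = 279936 * 8 = 2239488.

2239488


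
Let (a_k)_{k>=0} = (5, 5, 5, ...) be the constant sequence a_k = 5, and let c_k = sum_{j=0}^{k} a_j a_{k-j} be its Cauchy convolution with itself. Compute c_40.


Since a_j = 5 for all j >= 0, the convolution sum becomes
c_k = sum_{j=0}^{k} 5 * 5 = 25 * (k + 1).
Equivalently, the generating function of (a_k) is 5/(1 - x) and its square is 25/(1 - x)^2 = sum_{k>=0} 25(k + 1) x^k.
For k = 40: 25 * 41 = 1025.

1025


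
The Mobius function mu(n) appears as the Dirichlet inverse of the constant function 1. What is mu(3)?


3 = 3 (all distinct primes).
mu(3) = (-1)^1 = -1

-1


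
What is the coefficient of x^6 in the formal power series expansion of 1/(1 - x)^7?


The expansion 1/(1 - x)^r = sum_{k>=0} C(k + r - 1, r - 1) x^k follows from the multiset / negative-binomial theorem (or from repeated differentiation of the geometric series).
For r = 7 and k = 6:
C(12, 6) = 479001600 / (720 * 720) = 924.

924


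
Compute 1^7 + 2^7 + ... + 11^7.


This power sum has a closed form given by Faulhaber's formula
sum_{k=1}^{m} k^p = (1 / (p + 1)) * sum_{j=0}^{p} C(p + 1, j) B_j m^(p + 1 - j),
but for small m direct computation is fastest:
1 + 128 + 2187 + 16384 + 78125 + 279936 + 823543 + 2097152 + 4782969 + 10000000 + 19487171 = 37567596.

37567596


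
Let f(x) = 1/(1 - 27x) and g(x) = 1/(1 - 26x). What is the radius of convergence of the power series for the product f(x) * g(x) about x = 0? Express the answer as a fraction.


The radius of 1/(1 - 27x) is 1/27 (nearest singularity at x = 1/27), and the radius of 1/(1 - 26x) is 1/26.
The product f(x)*g(x) = 1/((1 - 27x)(1 - 26x)) has singularities at both 1/27 and 1/26, so its radius of convergence is the distance to the nearest one:
min(1/27, 1/26) = 1/27.

1/27


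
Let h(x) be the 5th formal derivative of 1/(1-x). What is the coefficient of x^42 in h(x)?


Differentiating 5 times: d^5/dx^5 [1/(1-x)] = 5!/(1-x)^6.
The expansion 1/(1-x)^6 = sum_{k>=0} C(k+5, 5) x^k, so the coefficient of x^n in 5!/(1-x)^6 is 5! * C(n+5, 5).
For n = 42: 120 * C(47, 5) = 120 * 1533939 = 184072680

184072680


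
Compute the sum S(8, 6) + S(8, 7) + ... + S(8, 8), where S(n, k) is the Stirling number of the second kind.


By definition, S(n, k) counts partitions of an n-set into exactly k nonempty blocks.
Computing row n = 8 for k = 6..8:
S(8, k): 266, 28, 1
Sum = 295.

295


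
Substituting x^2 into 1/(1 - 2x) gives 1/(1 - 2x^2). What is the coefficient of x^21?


Since 1/(1 - 2x^2) only has even powers of x,
the coefficient of x^21 (odd) is 0.

0


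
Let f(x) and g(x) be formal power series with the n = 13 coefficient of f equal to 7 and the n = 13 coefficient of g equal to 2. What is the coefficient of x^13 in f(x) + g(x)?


Addition of formal power series is termwise.
The coefficient of x^13 in f + g = 7 + 2
= 9

9


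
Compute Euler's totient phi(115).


phi(n) counts integers in [1, n] coprime to n. Using the multiplicative formula phi(n) = n * prod_{p | n} (1 - 1/p):
115 = 5 * 23, so
phi(115) = 115 * (1 - 1/5) * (1 - 1/23) = 88.

88


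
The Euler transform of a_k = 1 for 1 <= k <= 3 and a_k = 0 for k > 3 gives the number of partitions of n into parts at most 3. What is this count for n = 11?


Partitions of 11 into parts at most 3:
Using generating function (1-x)^(-1)(1-x^2)^(-1)(1-x^3)^(-1),
the coefficient of x^11 = 16

16


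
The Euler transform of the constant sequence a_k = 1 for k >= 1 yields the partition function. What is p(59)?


The Euler transform converts the sequence a_k = 1 into the number of integer partitions.
Using the recurrence or dynamic programming:
p(59) = 831820

831820


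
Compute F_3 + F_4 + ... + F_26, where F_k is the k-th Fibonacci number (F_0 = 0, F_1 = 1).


Use the identity sum_{k=0}^{N} F_k = F_{N+2} - 1 (which follows from F_{k+2} - F_{k+1} = F_k). Then
sum_{k=3}^{26} F_k = (F_{28} - 1) - (F_{4} - 1) = F_{28} - F_{4}.
Computing: F_{28} = 317811, F_{4} = 3, so
Sum = 317811 - 3 = 317808.

317808


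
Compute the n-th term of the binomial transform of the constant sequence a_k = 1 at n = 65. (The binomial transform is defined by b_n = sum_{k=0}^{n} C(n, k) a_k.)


With a_k = 1 for all k, b_n = sum_{k=0}^{n} C(n, k) = 2^n by the binomial theorem.
For n = 65: 2^65 = 36893488147419103232.

36893488147419103232


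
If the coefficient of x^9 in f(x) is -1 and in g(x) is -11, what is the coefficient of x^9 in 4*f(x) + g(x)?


Scalar multiplication scales coefficients: 4 * -1 = -4.
Then add the g coefficient: -4 + -11
= -15

-15


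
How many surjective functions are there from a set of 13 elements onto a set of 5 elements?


By inclusion-exclusion on which target elements are missed, the number of surjections from an n-set onto a k-set is
surj(n, k) = sum_{j=0}^{k} (-1)^j C(k, j) (k - j)^n.
Equivalently surj(n, k) = k! * S(n, k), where S(n, k) is the Stirling number of the second kind.
For n = 13, k = 5:
S(13, 5) = 7508501, so
surj = 5! * 7508501 = 120 * 7508501 = 901020120.

901020120


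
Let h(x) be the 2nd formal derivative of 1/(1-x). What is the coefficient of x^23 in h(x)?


Differentiating 2 times: d^2/dx^2 [1/(1-x)] = 2!/(1-x)^3.
The expansion 1/(1-x)^3 = sum_{k>=0} C(k+2, 2) x^k, so the coefficient of x^n in 2!/(1-x)^3 is 2! * C(n+2, 2).
For n = 23: 2 * C(25, 2) = 2 * 300 = 600

600


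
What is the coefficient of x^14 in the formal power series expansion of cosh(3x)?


The Maclaurin series is cosh(t) = sum_{m>=0} t^(2m) / (2m)!, so substituting t = 3x, only even powers of x are nonzero, with coefficient of x^(2m) equal to 3^(2m) / (2m)!.
For x^14 the coefficient is 3^14/14! = 4782969/87178291200 = 19683/358758400.

19683/358758400


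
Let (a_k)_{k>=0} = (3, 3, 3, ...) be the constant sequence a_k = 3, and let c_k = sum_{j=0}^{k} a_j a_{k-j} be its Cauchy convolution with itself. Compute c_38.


Since a_j = 3 for all j >= 0, the convolution sum becomes
c_k = sum_{j=0}^{k} 3 * 3 = 9 * (k + 1).
Equivalently, the generating function of (a_k) is 3/(1 - x) and its square is 9/(1 - x)^2 = sum_{k>=0} 9(k + 1) x^k.
For k = 38: 9 * 39 = 351.

351


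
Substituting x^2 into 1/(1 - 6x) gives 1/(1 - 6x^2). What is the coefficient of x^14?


The coefficient of x^(2m) in 1/(1 - 6x^2) is 6^m.
With n = 14 = 2*7, the coefficient is 6^7 = 279936.

279936


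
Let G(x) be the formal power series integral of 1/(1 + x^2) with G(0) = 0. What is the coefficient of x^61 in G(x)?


1/(1 + x^2) = sum_{j>=0} (-1)^j x^(2j). Integrating termwise with G(0) = 0:
G(x) = sum_{j>=0} (-1)^j x^(2j+1) / (2j+1) = arctan(x).
Only odd powers are nonzero. For x^61 write 61 = 2*30 + 1, giving
(-1)^30 / 61 = 1/61 = 1/61.

1/61


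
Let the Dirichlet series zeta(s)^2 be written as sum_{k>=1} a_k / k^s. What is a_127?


The Dirichlet convolution of the constant function 1 with itself gives (1 * 1)(k) = sum_{d | k} 1 = d(k), the number of positive divisors of k.
Since zeta(s) = sum_{k>=1} 1/k^s, we have zeta(s)^2 = sum_{k>=1} d(k)/k^s, so a_k = d(k).
For k = 127: the divisors are 1, 127.
Count = 2.

2


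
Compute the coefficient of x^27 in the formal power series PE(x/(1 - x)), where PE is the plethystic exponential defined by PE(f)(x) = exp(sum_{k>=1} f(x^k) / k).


For f(x) = x/(1 - x) we have
sum_{k>=1} f(x^k) / k = sum_{k>=1} (1/k) * x^k / (1 - x^k) = sum_{k, m >= 1} x^(k m) / k,
which after exponentiating simplifies to
PE(x/(1 - x)) = prod_{k>=1} 1 / (1 - x^k).
This is the generating function for the partition function p(n), so the coefficient of x^27 is p(27).
Computing p(27) by dynamic programming over parts 1, 2, ..., 27: p(27) = 3010.

3010


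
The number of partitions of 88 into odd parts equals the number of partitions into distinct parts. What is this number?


Computing partitions of 88 into odd parts (1, 3, 5, ...):
Using the generating function prod_{k>=0} 1/(1-x^(2k+1)),
the count is 159046

159046
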